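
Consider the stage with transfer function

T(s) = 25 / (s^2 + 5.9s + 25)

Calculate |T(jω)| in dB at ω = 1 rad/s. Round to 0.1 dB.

At s = jω = j1:
quadratic: (j1)² + 5.9·j1 + 25 = 24 + j5.9 → |·| ≈ 24.715, ∠ ≈ 13.81°
|T| = 25 / 24.715 ≈ 1.0115
Gain = 20 log₁₀(1.0115) ≈ 0.10 dB

0.1 dB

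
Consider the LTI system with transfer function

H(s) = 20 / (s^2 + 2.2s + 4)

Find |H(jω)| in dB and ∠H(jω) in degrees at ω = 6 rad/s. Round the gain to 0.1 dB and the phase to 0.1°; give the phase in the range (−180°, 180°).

At s = jω = j6:
quadratic: (j6)² + 2.2·j6 + 4 = -32 + j13.2 → |·| ≈ 34.616, ∠ ≈ 157.58°
|H| = 20 / 34.616 ≈ 0.57777
Gain = 20 log₁₀(0.57777) ≈ -4.76 dB
∠H = 0.00° − 157.58° = -157.58°

-4.8 dB, -157.6°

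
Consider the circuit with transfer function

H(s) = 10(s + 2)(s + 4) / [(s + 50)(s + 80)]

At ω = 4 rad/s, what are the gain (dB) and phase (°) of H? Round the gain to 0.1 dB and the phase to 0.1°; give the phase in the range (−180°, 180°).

-24.0 dB, 101.0°

At s = jω = j4:
zero (s+2): 2 + j4 → |·| = √(2²+4²) = √20 ≈ 4.4721, ∠ = arctan(4/2) ≈ 63.43°
zero (s+4): 4 + j4 → |·| = √(4²+4²) = √32 ≈ 5.6569, ∠ = arctan(4/4) ≈ 45.00°
pole (s+50): 50 + j4 → |·| = √(50²+4²) = √2516 ≈ 50.16, ∠ = arctan(4/50) ≈ 4.57°
pole (s+80): 80 + j4 → |·| = √(80²+4²) = √6416 ≈ 80.1, ∠ = arctan(4/80) ≈ 2.86°
|H| = 10 · 25.298 / 4017.8 ≈ 0.062965
Gain = 20 log₁₀(0.062965) ≈ -24.02 dB
∠H = 108.43° − 7.43° = 101.00°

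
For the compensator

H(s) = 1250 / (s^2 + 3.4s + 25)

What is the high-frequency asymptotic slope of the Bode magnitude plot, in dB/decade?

Each pole contributes −20 dB/decade at high frequency; each zero contributes +20 dB/decade.
Net: 0 zero(s) − 2 pole(s) → -40 dB/decade.

-40 dB/decade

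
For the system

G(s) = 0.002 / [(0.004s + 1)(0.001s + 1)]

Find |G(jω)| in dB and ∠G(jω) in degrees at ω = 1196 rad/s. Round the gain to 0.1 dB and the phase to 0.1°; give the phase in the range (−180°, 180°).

At ω = 1196 rad/s:
pole (1 + j1196·0.004) = 1 + j4.784 → |·| ≈ 4.8874, ∠ ≈ 78.19°
pole (1 + j1196·0.001) = 1 + j1.196 → |·| ≈ 1.559, ∠ ≈ 50.10°
|G| = 0.002 · 1 / (4.8874 · 1.559) ≈ 0.00026249
Gain = 20 log₁₀(0.00026249) ≈ -71.62 dB
∠G = (0°) − (78.19° + 50.10°) = -128.29°

-71.6 dB, -128.3°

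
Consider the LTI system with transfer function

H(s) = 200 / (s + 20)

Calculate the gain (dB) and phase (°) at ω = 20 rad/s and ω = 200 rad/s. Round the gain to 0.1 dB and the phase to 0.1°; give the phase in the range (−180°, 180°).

ω = 20: 17.0 dB, -45.0°; ω = 200: -0.0 dB, -84.3°

Substitute s = j20:
Numerator: 200 = 200 + j0
Denominator: (j20) + 20 = 20 + j20
|N| = √(200² + 0²) ≈ 200, ∠N ≈ 0.00°
|D| = √(20² + 20²) ≈ 28.284, ∠D ≈ 45.00°
|H| = 200 / 28.284 ≈ 7.0711
Gain = 20 log₁₀(7.0711) ≈ 16.99 dB
∠H = 0.00° − 45.00° = -45.00°

Substitute s = j200:
Numerator: 200 = 200 + j0
Denominator: (j200) + 20 = 20 + j200
|N| = √(200² + 0²) ≈ 200, ∠N ≈ 0.00°
|D| = √(20² + 200²) ≈ 201, ∠D ≈ 84.29°
|H| = 200 / 201 ≈ 0.99502
Gain = 20 log₁₀(0.99502) ≈ -0.04 dB
∠H = 0.00° − 84.29° = -84.29°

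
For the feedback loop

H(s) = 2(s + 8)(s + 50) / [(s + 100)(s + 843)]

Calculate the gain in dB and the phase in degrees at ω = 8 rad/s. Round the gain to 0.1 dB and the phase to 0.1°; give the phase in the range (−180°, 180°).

At s = jω = j8:
zero (s+8): 8 + j8 → |·| = √(8²+8²) = √128 ≈ 11.314, ∠ = arctan(8/8) ≈ 45.00°
zero (s+50): 50 + j8 → |·| = √(50²+8²) = √2564 ≈ 50.636, ∠ = arctan(8/50) ≈ 9.09°
pole (s+100): 100 + j8 → |·| = √(100²+8²) = √10064 ≈ 100.32, ∠ = arctan(8/100) ≈ 4.57°
pole (s+843): 843 + j8 → |·| = √(843²+8²) = √710713 ≈ 843.04, ∠ = arctan(8/843) ≈ 0.54°
|H| = 2 · 572.9 / 84574 ≈ 0.013548
Gain = 20 log₁₀(0.013548) ≈ -37.36 dB
∠H = 54.09° − 5.11° = 48.98°

-37.4 dB, 49.0°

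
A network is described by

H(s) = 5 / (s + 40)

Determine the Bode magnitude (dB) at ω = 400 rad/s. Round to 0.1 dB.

Substitute s = j400:
Numerator: 5 = 5 + j0
Denominator: (j400) + 40 = 40 + j400
|N| = √(5² + 0²) ≈ 5, ∠N ≈ 0.00°
|D| = √(40² + 400²) ≈ 402, ∠D ≈ 84.29°
|H| = 5 / 402 ≈ 0.012438
Gain = 20 log₁₀(0.012438) ≈ -38.10 dB

-38.1 dB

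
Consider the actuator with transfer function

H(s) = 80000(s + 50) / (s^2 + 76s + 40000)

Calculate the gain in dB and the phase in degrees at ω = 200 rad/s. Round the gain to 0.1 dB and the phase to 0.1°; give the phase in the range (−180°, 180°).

At s = jω = j200:
zero (s+50): 50 + j200 → |·| = √(50²+200²) = √42500 ≈ 206.16, ∠ = arctan(200/50) ≈ 75.96°
quadratic: (j200)² + 76·j200 + 40000 = 0 + j15200 → |·| ≈ 15200, ∠ ≈ 90.00°
|H| = 80000 · 206.16 / 15200 ≈ 1085.1
Gain = 20 log₁₀(1085.1) ≈ 60.71 dB
∠H = 75.96° − 90.00° = -14.04°

60.7 dB, -14.0°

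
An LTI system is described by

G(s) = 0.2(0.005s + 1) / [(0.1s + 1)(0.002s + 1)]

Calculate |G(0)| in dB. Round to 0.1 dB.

G(0) = 0.2 · 1 / 1 = 0.2
20 log₁₀(0.2) ≈ -13.98 dB

-14.0 dB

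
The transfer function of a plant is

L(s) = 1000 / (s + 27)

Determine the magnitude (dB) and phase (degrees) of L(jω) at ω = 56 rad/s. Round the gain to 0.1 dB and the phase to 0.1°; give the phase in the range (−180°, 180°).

At s = jω = j56:
pole (s+27): 27 + j56 → |·| = √(27²+56²) = √3865 ≈ 62.169, ∠ = arctan(56/27) ≈ 64.26°
|L| = 1000 / 62.169 ≈ 16.085
Gain = 20 log₁₀(16.085) ≈ 24.13 dB
∠L = 0.00° − 64.26° = -64.26°

24.1 dB, -64.3°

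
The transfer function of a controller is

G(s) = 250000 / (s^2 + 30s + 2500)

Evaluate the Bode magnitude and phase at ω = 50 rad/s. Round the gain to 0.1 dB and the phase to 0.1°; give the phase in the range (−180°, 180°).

44.4 dB, -90.0°

At s = jω = j50:
quadratic: (j50)² + 30·j50 + 2500 = 0 + j1500 → |·| ≈ 1500, ∠ ≈ 90.00°
|G| = 250000 / 1500 ≈ 166.67
Gain = 20 log₁₀(166.67) ≈ 44.44 dB
∠G = 0.00° − 90.00° = -90.00°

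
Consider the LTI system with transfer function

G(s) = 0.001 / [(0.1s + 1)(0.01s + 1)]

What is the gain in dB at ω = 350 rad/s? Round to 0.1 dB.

-102.1 dB

At ω = 350 rad/s:
pole (1 + j350·0.1) = 1 + j35 → |·| ≈ 35.014, ∠ ≈ 88.36°
pole (1 + j350·0.01) = 1 + j3.5 → |·| ≈ 3.6401, ∠ ≈ 74.05°
|G| = 0.001 · 1 / (35.014 · 3.6401) ≈ 7.8459e-06
Gain = 20 log₁₀(7.8459e-06) ≈ -102.11 dB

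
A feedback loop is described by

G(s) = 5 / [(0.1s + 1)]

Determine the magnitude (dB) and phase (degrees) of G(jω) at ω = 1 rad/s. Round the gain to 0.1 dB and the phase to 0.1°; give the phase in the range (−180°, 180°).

13.9 dB, -5.7°

At ω = 1 rad/s:
pole (1 + j1·0.1) = 1 + j0.1 → |·| ≈ 1.005, ∠ ≈ 5.71°
|G| = 5 · 1 / (1.005) ≈ 4.9751
Gain = 20 log₁₀(4.9751) ≈ 13.94 dB
∠G = (0°) − (5.71°) = -5.71°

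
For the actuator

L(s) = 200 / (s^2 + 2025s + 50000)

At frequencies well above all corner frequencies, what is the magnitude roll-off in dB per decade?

-40 dB/decade

Each pole contributes −20 dB/decade at high frequency; each zero contributes +20 dB/decade.
Net: 0 zero(s) − 2 pole(s) → -40 dB/decade.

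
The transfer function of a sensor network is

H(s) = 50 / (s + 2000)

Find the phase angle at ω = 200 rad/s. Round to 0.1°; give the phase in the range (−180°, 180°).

-5.7°

At s = jω = j200:
pole (s+2000): 2000 + j200 → |·| = √(2000²+200²) = √4040000 ≈ 2010, ∠ = arctan(200/2000) ≈ 5.71°
∠H = 0.00° − 5.71° = -5.71°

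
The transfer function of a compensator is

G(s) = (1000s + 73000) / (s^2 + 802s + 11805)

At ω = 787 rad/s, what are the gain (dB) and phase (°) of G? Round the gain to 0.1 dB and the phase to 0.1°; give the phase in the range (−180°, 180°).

-0.9 dB, -49.2°

Substitute s = j787:
Numerator: 1000(j787) + 73000 = 73000 + j787000
Denominator: (j787)^2 + 802(j787) + 11805 = -607564 + j631174
|N| = √(73000² + 787000²) ≈ 7.9038e+05, ∠N ≈ 84.70°
|D| = √(607564² + 631174²) ≈ 8.7608e+05, ∠D ≈ 133.91°
|G| = 7.9038e+05 / 8.7608e+05 ≈ 0.90218
Gain = 20 log₁₀(0.90218) ≈ -0.89 dB
∠G = 84.70° − 133.91° = -49.21°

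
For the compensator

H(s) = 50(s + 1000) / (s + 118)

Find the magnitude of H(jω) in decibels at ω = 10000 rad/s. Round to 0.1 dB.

34.0 dB

At s = jω = j10000:
zero (s+1000): 1000 + j10000 → |·| = √(1000²+10000²) = √101000000 ≈ 10050, ∠ = arctan(10000/1000) ≈ 84.29°
pole (s+118): 118 + j10000 → |·| = √(118²+10000²) = √100013924 ≈ 10001, ∠ = arctan(10000/118) ≈ 89.32°
|H| = 50 · 10050 / 10001 ≈ 50.245
Gain = 20 log₁₀(50.245) ≈ 34.02 dB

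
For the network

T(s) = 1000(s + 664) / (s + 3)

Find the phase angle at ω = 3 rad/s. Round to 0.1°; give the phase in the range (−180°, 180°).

-44.7°

At s = jω = j3:
zero (s+664): 664 + j3 → |·| = √(664²+3²) = √440905 ≈ 664.01, ∠ = arctan(3/664) ≈ 0.26°
pole (s+3): 3 + j3 → |·| = √(3²+3²) = √18 ≈ 4.2426, ∠ = arctan(3/3) ≈ 45.00°
∠T = 0.26° − 45.00° = -44.74°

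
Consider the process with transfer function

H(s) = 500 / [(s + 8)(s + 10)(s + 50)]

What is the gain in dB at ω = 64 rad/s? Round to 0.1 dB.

-56.6 dB

At s = jω = j64:
pole (s+8): 8 + j64 → |·| = √(8²+64²) = √4160 ≈ 64.498, ∠ = arctan(64/8) ≈ 82.87°
pole (s+10): 10 + j64 → |·| = √(10²+64²) = √4196 ≈ 64.777, ∠ = arctan(64/10) ≈ 81.12°
pole (s+50): 50 + j64 → |·| = √(50²+64²) = √6596 ≈ 81.216, ∠ = arctan(64/50) ≈ 52.00°
|H| = 500 / 3.3932e+05 ≈ 0.0014735
Gain = 20 log₁₀(0.0014735) ≈ -56.63 dB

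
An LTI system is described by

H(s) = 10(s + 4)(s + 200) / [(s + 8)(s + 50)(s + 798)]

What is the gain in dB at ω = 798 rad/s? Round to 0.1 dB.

At s = jω = j798:
zero (s+4): 4 + j798 → |·| = √(4²+798²) = √636820 ≈ 798.01, ∠ = arctan(798/4) ≈ 89.71°
zero (s+200): 200 + j798 → |·| = √(200²+798²) = √676804 ≈ 822.68, ∠ = arctan(798/200) ≈ 75.93°
pole (s+8): 8 + j798 → |·| = √(8²+798²) = √636868 ≈ 798.04, ∠ = arctan(798/8) ≈ 89.43°
pole (s+50): 50 + j798 → |·| = √(50²+798²) = √639304 ≈ 799.56, ∠ = arctan(798/50) ≈ 86.41°
pole (s+798): 798 + j798 → |·| = √(798²+798²) = √1273608 ≈ 1128.5, ∠ = arctan(798/798) ≈ 45.00°
|H| = 10 · 6.5651e+05 / 7.2007e+08 ≈ 0.0091173
Gain = 20 log₁₀(0.0091173) ≈ -40.80 dB

-40.8 dB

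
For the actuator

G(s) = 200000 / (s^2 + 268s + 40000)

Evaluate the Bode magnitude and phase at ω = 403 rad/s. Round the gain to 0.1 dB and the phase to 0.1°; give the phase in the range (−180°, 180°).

At s = jω = j403:
quadratic: (j403)² + 268·j403 + 40000 = -122409 + j108004 → |·| ≈ 1.6324e+05, ∠ ≈ 138.58°
|G| = 200000 / 1.6324e+05 ≈ 1.2252
Gain = 20 log₁₀(1.2252) ≈ 1.76 dB
∠G = 0.00° − 138.58° = -138.58°

1.8 dB, -138.6°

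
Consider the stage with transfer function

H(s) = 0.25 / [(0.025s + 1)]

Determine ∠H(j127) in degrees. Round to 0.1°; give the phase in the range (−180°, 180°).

-72.5°

At ω = 127 rad/s:
pole (1 + j127·0.025) = 1 + j3.175 → |·| ≈ 3.3288, ∠ ≈ 72.52°
∠H = (0°) − (72.52°) = -72.52°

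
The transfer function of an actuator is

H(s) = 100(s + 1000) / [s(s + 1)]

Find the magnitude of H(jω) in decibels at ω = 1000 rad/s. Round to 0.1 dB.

At s = jω = j1000:
zero (s+1000): 1000 + j1000 → |·| = √(1000²+1000²) = √2000000 ≈ 1414.2, ∠ = arctan(1000/1000) ≈ 45.00°
pole (s+1): 1 + j1000 → |·| = √(1²+1000²) = √1000001 ≈ 1000, ∠ = arctan(1000/1) ≈ 89.94°
pole at origin: |s| = 1000, ∠ = 90.00° (in denominator)
|H| = 100 · 1414.2 / 1e+06 ≈ 0.14142
Gain = 20 log₁₀(0.14142) ≈ -16.99 dB

-17.0 dB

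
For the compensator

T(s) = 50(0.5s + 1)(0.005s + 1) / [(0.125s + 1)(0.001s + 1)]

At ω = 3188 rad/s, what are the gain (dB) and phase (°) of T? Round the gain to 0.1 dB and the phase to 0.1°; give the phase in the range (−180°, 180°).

At ω = 3188 rad/s:
zero (1 + j3188·0.5) = 1 + j1594 → |·| ≈ 1594, ∠ ≈ 89.96°
zero (1 + j3188·0.005) = 1 + j15.94 → |·| ≈ 15.971, ∠ ≈ 86.41°
pole (1 + j3188·0.125) = 1 + j398.5 → |·| ≈ 398.5, ∠ ≈ 89.86°
pole (1 + j3188·0.001) = 1 + j3.188 → |·| ≈ 3.3412, ∠ ≈ 72.58°
|T| = 50 · 1594 · 15.971 / (398.5 · 3.3412) ≈ 956
Gain = 20 log₁₀(956) ≈ 59.61 dB
∠T = (89.96° + 86.41°) − (89.86° + 72.58°) = 13.93°

59.6 dB, 13.9°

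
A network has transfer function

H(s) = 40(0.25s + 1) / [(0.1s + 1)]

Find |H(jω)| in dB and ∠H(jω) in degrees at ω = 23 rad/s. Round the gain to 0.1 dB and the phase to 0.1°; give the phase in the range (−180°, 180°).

At ω = 23 rad/s:
zero (1 + j23·0.25) = 1 + j5.75 → |·| ≈ 5.8363, ∠ ≈ 80.13°
pole (1 + j23·0.1) = 1 + j2.3 → |·| ≈ 2.508, ∠ ≈ 66.50°
|H| = 40 · 5.8363 / (2.508) ≈ 93.083
Gain = 20 log₁₀(93.083) ≈ 39.38 dB
∠H = (80.13°) − (66.50°) = 13.63°

39.4 dB, 13.6°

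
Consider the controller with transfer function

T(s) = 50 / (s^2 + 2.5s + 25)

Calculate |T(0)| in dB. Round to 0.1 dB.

6.0 dB

T(0) = 50 / 25 = 2
20 log₁₀(2) ≈ 6.02 dB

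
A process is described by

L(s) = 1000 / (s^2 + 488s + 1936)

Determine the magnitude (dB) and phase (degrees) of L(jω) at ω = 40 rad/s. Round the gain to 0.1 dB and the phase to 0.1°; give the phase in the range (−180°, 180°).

-25.8 dB, -89.0°

Substitute s = j40:
Numerator: 1000 = 1000 + j0
Denominator: (j40)^2 + 488(j40) + 1936 = 336 + j19520
|N| = √(1000² + 0²) ≈ 1000, ∠N ≈ 0.00°
|D| = √(336² + 19520²) ≈ 19523, ∠D ≈ 89.01°
|L| = 1000 / 19523 ≈ 0.051222
Gain = 20 log₁₀(0.051222) ≈ -25.81 dB
∠L = 0.00° − 89.01° = -89.01°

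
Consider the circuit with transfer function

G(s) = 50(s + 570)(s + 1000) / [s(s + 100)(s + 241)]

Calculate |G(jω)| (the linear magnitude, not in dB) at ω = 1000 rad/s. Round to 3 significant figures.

0.0787

At s = jω = j1000:
zero (s+570): 570 + j1000 → |·| = √(570²+1000²) = √1324900 ≈ 1151, ∠ = arctan(1000/570) ≈ 60.32°
zero (s+1000): 1000 + j1000 → |·| = √(1000²+1000²) = √2000000 ≈ 1414.2, ∠ = arctan(1000/1000) ≈ 45.00°
pole (s+100): 100 + j1000 → |·| = √(100²+1000²) = √1010000 ≈ 1005, ∠ = arctan(1000/100) ≈ 84.29°
pole (s+241): 241 + j1000 → |·| = √(241²+1000²) = √1058081 ≈ 1028.6, ∠ = arctan(1000/241) ≈ 76.45°
pole at origin: |s| = 1000, ∠ = 90.00° (in denominator)
|G| = 50 · 1.6277e+06 / 1.0337e+09 ≈ 0.078732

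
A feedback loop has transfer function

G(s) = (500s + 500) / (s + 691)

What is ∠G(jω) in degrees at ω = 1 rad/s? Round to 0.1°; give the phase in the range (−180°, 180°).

44.9°

Substitute s = j1:
Numerator: 500(j1) + 500 = 500 + j500
Denominator: (j1) + 691 = 691 + j1
|N| = √(500² + 500²) ≈ 707.11, ∠N ≈ 45.00°
|D| = √(691² + 1²) ≈ 691, ∠D ≈ 0.08°
∠G = 45.00° − 0.08° = 44.92°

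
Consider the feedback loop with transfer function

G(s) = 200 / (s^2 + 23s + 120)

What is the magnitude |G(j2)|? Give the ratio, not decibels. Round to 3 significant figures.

Substitute s = j2:
Numerator: 200 = 200 + j0
Denominator: (j2)^2 + 23(j2) + 120 = 116 + j46
|N| = √(200² + 0²) ≈ 200, ∠N ≈ 0.00°
|D| = √(116² + 46²) ≈ 124.79, ∠D ≈ 21.63°
|G| = 200 / 124.79 ≈ 1.6027

1.60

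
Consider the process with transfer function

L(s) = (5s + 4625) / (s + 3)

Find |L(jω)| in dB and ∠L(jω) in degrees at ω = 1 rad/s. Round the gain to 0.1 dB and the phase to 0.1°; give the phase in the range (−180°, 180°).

63.3 dB, -18.4°

Substitute s = j1:
Numerator: 5(j1) + 4625 = 4625 + j5
Denominator: (j1) + 3 = 3 + j1
|N| = √(4625² + 5²) ≈ 4625, ∠N ≈ 0.06°
|D| = √(3² + 1²) ≈ 3.1623, ∠D ≈ 18.43°
|L| = 4625 / 3.1623 ≈ 1462.5
Gain = 20 log₁₀(1462.5) ≈ 63.30 dB
∠L = 0.06° − 18.43° = -18.37°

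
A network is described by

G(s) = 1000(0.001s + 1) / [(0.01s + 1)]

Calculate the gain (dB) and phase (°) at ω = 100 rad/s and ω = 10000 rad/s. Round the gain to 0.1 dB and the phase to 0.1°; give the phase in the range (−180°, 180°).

ω = 100: 57.0 dB, -39.3°; ω = 10000: 40.0 dB, -5.1°

At ω = 100 rad/s:
zero (1 + j100·0.001) = 1 + j0.1 → |·| ≈ 1.005, ∠ ≈ 5.71°
pole (1 + j100·0.01) = 1 + j1 → |·| ≈ 1.4142, ∠ ≈ 45.00°
|G| = 1000 · 1.005 / (1.4142) ≈ 710.65
Gain = 20 log₁₀(710.65) ≈ 57.03 dB
∠G = (5.71°) − (45.00°) = -39.29°

At ω = 10000 rad/s:
zero (1 + j10000·0.001) = 1 + j10 → |·| ≈ 10.05, ∠ ≈ 84.29°
pole (1 + j10000·0.01) = 1 + j100 → |·| ≈ 100, ∠ ≈ 89.43°
|G| = 1000 · 10.05 / (100) ≈ 100.5
Gain = 20 log₁₀(100.5) ≈ 40.04 dB
∠G = (84.29°) − (89.43°) = -5.14°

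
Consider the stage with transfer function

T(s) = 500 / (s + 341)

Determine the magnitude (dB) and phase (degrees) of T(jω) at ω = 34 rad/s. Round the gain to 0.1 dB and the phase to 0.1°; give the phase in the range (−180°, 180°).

At s = jω = j34:
pole (s+341): 341 + j34 → |·| = √(341²+34²) = √117437 ≈ 342.69, ∠ = arctan(34/341) ≈ 5.69°
|T| = 500 / 342.69 ≈ 1.459
Gain = 20 log₁₀(1.459) ≈ 3.28 dB
∠T = 0.00° − 5.69° = -5.69°

3.3 dB, -5.7°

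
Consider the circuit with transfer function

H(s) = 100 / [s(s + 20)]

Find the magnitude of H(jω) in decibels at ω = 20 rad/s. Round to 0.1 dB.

-15.1 dB

At s = jω = j20:
pole (s+20): 20 + j20 → |·| = √(20²+20²) = √800 ≈ 28.284, ∠ = arctan(20/20) ≈ 45.00°
pole at origin: |s| = 20, ∠ = 90.00° (in denominator)
|H| = 100 / 565.68 ≈ 0.17678
Gain = 20 log₁₀(0.17678) ≈ -15.05 dB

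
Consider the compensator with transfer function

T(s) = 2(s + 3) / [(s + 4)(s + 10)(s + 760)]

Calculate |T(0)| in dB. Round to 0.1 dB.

-74.1 dB

T(0) = 2·3 / (4·10·760) ≈ 0.00019737
20 log₁₀(0.00019737) ≈ -74.09 dB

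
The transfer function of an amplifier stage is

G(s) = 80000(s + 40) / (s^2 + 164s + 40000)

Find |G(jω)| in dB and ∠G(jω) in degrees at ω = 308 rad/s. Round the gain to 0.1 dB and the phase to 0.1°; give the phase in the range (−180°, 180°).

At s = jω = j308:
zero (s+40): 40 + j308 → |·| = √(40²+308²) = √96464 ≈ 310.59, ∠ = arctan(308/40) ≈ 82.60°
quadratic: (j308)² + 164·j308 + 40000 = -54864 + j50512 → |·| ≈ 74576, ∠ ≈ 137.36°
|G| = 80000 · 310.59 / 74576 ≈ 333.18
Gain = 20 log₁₀(333.18) ≈ 50.45 dB
∠G = 82.60° − 137.36° = -54.76°

50.5 dB, -54.8°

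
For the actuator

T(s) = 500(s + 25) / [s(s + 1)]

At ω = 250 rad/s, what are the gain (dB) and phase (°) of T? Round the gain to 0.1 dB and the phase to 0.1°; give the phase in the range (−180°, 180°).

6.1 dB, -95.5°

At s = jω = j250:
zero (s+25): 25 + j250 → |·| = √(25²+250²) = √63125 ≈ 251.25, ∠ = arctan(250/25) ≈ 84.29°
pole (s+1): 1 + j250 → |·| = √(1²+250²) = √62501 ≈ 250, ∠ = arctan(250/1) ≈ 89.77°
pole at origin: |s| = 250, ∠ = 90.00° (in denominator)
|T| = 500 · 251.25 / 62500 ≈ 2.01
Gain = 20 log₁₀(2.01) ≈ 6.06 dB
∠T = 84.29° − 179.77° = -95.48°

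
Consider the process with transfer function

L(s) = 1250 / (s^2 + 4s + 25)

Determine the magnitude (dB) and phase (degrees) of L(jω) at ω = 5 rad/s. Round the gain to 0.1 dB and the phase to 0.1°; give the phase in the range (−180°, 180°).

At s = jω = j5:
quadratic: (j5)² + 4·j5 + 25 = 0 + j20 → |·| ≈ 20, ∠ ≈ 90.00°
|L| = 1250 / 20 ≈ 62.5
Gain = 20 log₁₀(62.5) ≈ 35.92 dB
∠L = 0.00° − 90.00° = -90.00°

35.9 dB, -90.0°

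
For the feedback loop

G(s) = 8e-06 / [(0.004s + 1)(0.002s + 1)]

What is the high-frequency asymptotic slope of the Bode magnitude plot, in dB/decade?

Each pole contributes −20 dB/decade at high frequency; each zero contributes +20 dB/decade.
Net: 0 zero(s) − 2 pole(s) → -40 dB/decade.

-40 dB/decade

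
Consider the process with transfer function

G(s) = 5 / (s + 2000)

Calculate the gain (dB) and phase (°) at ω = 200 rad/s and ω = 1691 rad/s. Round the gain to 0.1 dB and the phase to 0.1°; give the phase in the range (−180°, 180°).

ω = 200: -52.1 dB, -5.7°; ω = 1691: -54.4 dB, -40.2°

Substitute s = j200:
Numerator: 5 = 5 + j0
Denominator: (j200) + 2000 = 2000 + j200
|N| = √(5² + 0²) ≈ 5, ∠N ≈ 0.00°
|D| = √(2000² + 200²) ≈ 2010, ∠D ≈ 5.71°
|G| = 5 / 2010 ≈ 0.0024876
Gain = 20 log₁₀(0.0024876) ≈ -52.08 dB
∠G = 0.00° − 5.71° = -5.71°

Substitute s = j1691:
Numerator: 5 = 5 + j0
Denominator: (j1691) + 2000 = 2000 + j1691
|N| = √(5² + 0²) ≈ 5, ∠N ≈ 0.00°
|D| = √(2000² + 1691²) ≈ 2619.1, ∠D ≈ 40.21°
|G| = 5 / 2619.1 ≈ 0.0019091
Gain = 20 log₁₀(0.0019091) ≈ -54.38 dB
∠G = 0.00° − 40.21° = -40.21°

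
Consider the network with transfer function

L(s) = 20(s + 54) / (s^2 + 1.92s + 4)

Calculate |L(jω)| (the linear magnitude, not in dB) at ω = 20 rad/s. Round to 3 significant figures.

At s = jω = j20:
zero (s+54): 54 + j20 → |·| = √(54²+20²) = √3316 ≈ 57.585, ∠ = arctan(20/54) ≈ 20.32°
quadratic: (j20)² + 1.92·j20 + 4 = -396 + j38.4 → |·| ≈ 397.86, ∠ ≈ 174.46°
|L| = 20 · 57.585 / 397.86 ≈ 2.8947

2.89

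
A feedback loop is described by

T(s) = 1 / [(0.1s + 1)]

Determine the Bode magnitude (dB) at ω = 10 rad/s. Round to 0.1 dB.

-3.0 dB

At ω = 10 rad/s:
pole (1 + j10·0.1) = 1 + j1 → |·| ≈ 1.4142, ∠ ≈ 45.00°
|T| = 1 · 1 / (1.4142) ≈ 0.70711
Gain = 20 log₁₀(0.70711) ≈ -3.01 dB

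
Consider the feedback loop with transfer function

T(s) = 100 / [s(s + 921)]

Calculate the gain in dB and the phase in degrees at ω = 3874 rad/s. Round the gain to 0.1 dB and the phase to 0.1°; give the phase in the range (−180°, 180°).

At s = jω = j3874:
pole (s+921): 921 + j3874 → |·| = √(921²+3874²) = √15856117 ≈ 3982, ∠ = arctan(3874/921) ≈ 76.63°
pole at origin: |s| = 3874, ∠ = 90.00° (in denominator)
|T| = 100 / 1.5426e+07 ≈ 6.4826e-06
Gain = 20 log₁₀(6.4826e-06) ≈ -103.77 dB
∠T = 0.00° − 166.63° = -166.63°

-103.8 dB, -166.6°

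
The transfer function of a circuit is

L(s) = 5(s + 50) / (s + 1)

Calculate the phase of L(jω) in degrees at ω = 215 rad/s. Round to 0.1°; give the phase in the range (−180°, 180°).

At s = jω = j215:
zero (s+50): 50 + j215 → |·| = √(50²+215²) = √48725 ≈ 220.74, ∠ = arctan(215/50) ≈ 76.91°
pole (s+1): 1 + j215 → |·| = √(1²+215²) = √46226 ≈ 215, ∠ = arctan(215/1) ≈ 89.73°
∠L = 76.91° − 89.73° = -12.82°

-12.8°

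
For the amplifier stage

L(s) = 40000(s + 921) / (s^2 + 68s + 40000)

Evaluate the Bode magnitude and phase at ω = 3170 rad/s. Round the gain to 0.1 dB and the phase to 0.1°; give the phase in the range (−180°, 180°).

22.4 dB, -105.0°

At s = jω = j3170:
zero (s+921): 921 + j3170 → |·| = √(921²+3170²) = √10897141 ≈ 3301.1, ∠ = arctan(3170/921) ≈ 73.80°
quadratic: (j3170)² + 68·j3170 + 40000 = -10008900 + j215560 → |·| ≈ 1.0011e+07, ∠ ≈ 178.77°
|L| = 40000 · 3301.1 / 1.0011e+07 ≈ 13.19
Gain = 20 log₁₀(13.19) ≈ 22.40 dB
∠L = 73.80° − 178.77° = -104.97°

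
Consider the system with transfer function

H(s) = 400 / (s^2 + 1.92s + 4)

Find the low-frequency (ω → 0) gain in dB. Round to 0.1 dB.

40.0 dB

H(0) = 400 / 4 = 100
20 log₁₀(100) ≈ 40.00 dB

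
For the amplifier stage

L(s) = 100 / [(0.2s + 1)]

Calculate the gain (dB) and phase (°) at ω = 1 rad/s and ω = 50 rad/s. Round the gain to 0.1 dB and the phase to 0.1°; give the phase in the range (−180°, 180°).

ω = 1: 39.8 dB, -11.3°; ω = 50: 20.0 dB, -84.3°

At ω = 1 rad/s:
pole (1 + j1·0.2) = 1 + j0.2 → |·| ≈ 1.0198, ∠ ≈ 11.31°
|L| = 100 · 1 / (1.0198) ≈ 98.058
Gain = 20 log₁₀(98.058) ≈ 39.83 dB
∠L = (0°) − (11.31°) = -11.31°

At ω = 50 rad/s:
pole (1 + j50·0.2) = 1 + j10 → |·| ≈ 10.05, ∠ ≈ 84.29°
|L| = 100 · 1 / (10.05) ≈ 9.9502
Gain = 20 log₁₀(9.9502) ≈ 19.96 dB
∠L = (0°) − (84.29°) = -84.29°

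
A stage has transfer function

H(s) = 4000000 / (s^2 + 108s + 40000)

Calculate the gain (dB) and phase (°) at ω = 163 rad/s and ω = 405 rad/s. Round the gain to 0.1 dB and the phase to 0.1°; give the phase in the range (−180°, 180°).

ω = 163: 45.1 dB, -52.7°; ω = 405: 29.7 dB, -160.6°

At s = jω = j163:
quadratic: (j163)² + 108·j163 + 40000 = 13431 + j17604 → |·| ≈ 22143, ∠ ≈ 52.66°
|H| = 4000000 / 22143 ≈ 180.64
Gain = 20 log₁₀(180.64) ≈ 45.14 dB
∠H = 0.00° − 52.66° = -52.66°

At s = jω = j405:
quadratic: (j405)² + 108·j405 + 40000 = -124025 + j43740 → |·| ≈ 1.3151e+05, ∠ ≈ 160.57°
|H| = 4000000 / 1.3151e+05 ≈ 30.416
Gain = 20 log₁₀(30.416) ≈ 29.66 dB
∠H = 0.00° − 160.57° = -160.57°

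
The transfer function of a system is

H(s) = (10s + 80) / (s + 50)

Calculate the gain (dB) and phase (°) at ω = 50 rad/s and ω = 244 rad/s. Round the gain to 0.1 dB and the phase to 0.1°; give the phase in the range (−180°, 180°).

ω = 50: 17.1 dB, 35.9°; ω = 244: 19.8 dB, 9.7°

Substitute s = j50:
Numerator: 10(j50) + 80 = 80 + j500
Denominator: (j50) + 50 = 50 + j50
|N| = √(80² + 500²) ≈ 506.36, ∠N ≈ 80.91°
|D| = √(50² + 50²) ≈ 70.711, ∠D ≈ 45.00°
|H| = 506.36 / 70.711 ≈ 7.161
Gain = 20 log₁₀(7.161) ≈ 17.10 dB
∠H = 80.91° − 45.00° = 35.91°

Substitute s = j244:
Numerator: 10(j244) + 80 = 80 + j2440
Denominator: (j244) + 50 = 50 + j244
|N| = √(80² + 2440²) ≈ 2441.3, ∠N ≈ 88.12°
|D| = √(50² + 244²) ≈ 249.07, ∠D ≈ 78.42°
|H| = 2441.3 / 249.07 ≈ 9.8017
Gain = 20 log₁₀(9.8017) ≈ 19.83 dB
∠H = 88.12° − 78.42° = 9.70°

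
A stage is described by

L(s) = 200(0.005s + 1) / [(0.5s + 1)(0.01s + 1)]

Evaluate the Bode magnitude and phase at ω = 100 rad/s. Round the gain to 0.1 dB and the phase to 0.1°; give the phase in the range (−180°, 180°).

At ω = 100 rad/s:
zero (1 + j100·0.005) = 1 + j0.5 → |·| ≈ 1.118, ∠ ≈ 26.57°
pole (1 + j100·0.5) = 1 + j50 → |·| ≈ 50.01, ∠ ≈ 88.85°
pole (1 + j100·0.01) = 1 + j1 → |·| ≈ 1.4142, ∠ ≈ 45.00°
|L| = 200 · 1.118 / (50.01 · 1.4142) ≈ 3.1616
Gain = 20 log₁₀(3.1616) ≈ 10.00 dB
∠L = (26.57°) − (88.85° + 45.00°) = -107.28°

10.0 dB, -107.3°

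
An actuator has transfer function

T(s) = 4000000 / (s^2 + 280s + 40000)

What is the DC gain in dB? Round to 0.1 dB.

40.0 dB

T(0) = 4000000 / 40000 = 100
20 log₁₀(100) ≈ 40.00 dB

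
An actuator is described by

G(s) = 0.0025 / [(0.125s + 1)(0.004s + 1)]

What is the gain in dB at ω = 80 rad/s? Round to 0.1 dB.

At ω = 80 rad/s:
pole (1 + j80·0.125) = 1 + j10 → |·| ≈ 10.05, ∠ ≈ 84.29°
pole (1 + j80·0.004) = 1 + j0.32 → |·| ≈ 1.05, ∠ ≈ 17.74°
|G| = 0.0025 · 1 / (10.05 · 1.05) ≈ 0.00023691
Gain = 20 log₁₀(0.00023691) ≈ -72.51 dB

-72.5 dB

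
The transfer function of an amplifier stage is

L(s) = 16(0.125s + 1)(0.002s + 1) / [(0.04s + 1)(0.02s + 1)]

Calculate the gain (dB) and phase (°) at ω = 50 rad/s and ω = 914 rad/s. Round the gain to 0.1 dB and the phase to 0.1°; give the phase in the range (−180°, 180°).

ω = 50: 30.2 dB, -21.8°; ω = 914: 15.1 dB, -24.5°

At ω = 50 rad/s:
zero (1 + j50·0.125) = 1 + j6.25 → |·| ≈ 6.3295, ∠ ≈ 80.91°
zero (1 + j50·0.002) = 1 + j0.1 → |·| ≈ 1.005, ∠ ≈ 5.71°
pole (1 + j50·0.04) = 1 + j2 → |·| ≈ 2.2361, ∠ ≈ 63.43°
pole (1 + j50·0.02) = 1 + j1 → |·| ≈ 1.4142, ∠ ≈ 45.00°
|L| = 16 · 6.3295 · 1.005 / (2.2361 · 1.4142) ≈ 32.185
Gain = 20 log₁₀(32.185) ≈ 30.15 dB
∠L = (80.91° + 5.71°) − (63.43° + 45.00°) = -21.81°

At ω = 914 rad/s:
zero (1 + j914·0.125) = 1 + j114.25 → |·| ≈ 114.25, ∠ ≈ 89.50°
zero (1 + j914·0.002) = 1 + j1.828 → |·| ≈ 2.0836, ∠ ≈ 61.32°
pole (1 + j914·0.04) = 1 + j36.56 → |·| ≈ 36.574, ∠ ≈ 88.43°
pole (1 + j914·0.02) = 1 + j18.28 → |·| ≈ 18.307, ∠ ≈ 86.87°
|L| = 16 · 114.25 · 2.0836 / (36.574 · 18.307) ≈ 5.6885
Gain = 20 log₁₀(5.6885) ≈ 15.10 dB
∠L = (89.50° + 61.32°) − (88.43° + 86.87°) = -24.48°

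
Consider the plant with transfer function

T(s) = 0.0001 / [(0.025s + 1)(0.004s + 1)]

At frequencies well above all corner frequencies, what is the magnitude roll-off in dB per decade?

Each pole contributes −20 dB/decade at high frequency; each zero contributes +20 dB/decade.
Net: 0 zero(s) − 2 pole(s) → -40 dB/decade.

-40 dB/decade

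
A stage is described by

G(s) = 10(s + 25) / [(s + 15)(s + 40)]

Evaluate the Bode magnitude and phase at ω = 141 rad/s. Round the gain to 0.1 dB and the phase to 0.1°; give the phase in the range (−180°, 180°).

-23.2 dB, -78.1°

At s = jω = j141:
zero (s+25): 25 + j141 → |·| = √(25²+141²) = √20506 ≈ 143.2, ∠ = arctan(141/25) ≈ 79.95°
pole (s+15): 15 + j141 → |·| = √(15²+141²) = √20106 ≈ 141.8, ∠ = arctan(141/15) ≈ 83.93°
pole (s+40): 40 + j141 → |·| = √(40²+141²) = √21481 ≈ 146.56, ∠ = arctan(141/40) ≈ 74.16°
|G| = 10 · 143.2 / 20782 ≈ 0.068906
Gain = 20 log₁₀(0.068906) ≈ -23.23 dB
∠G = 79.95° − 158.09° = -78.14°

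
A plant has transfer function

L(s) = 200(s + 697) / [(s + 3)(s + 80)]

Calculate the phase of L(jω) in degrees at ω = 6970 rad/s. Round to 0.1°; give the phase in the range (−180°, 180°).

At s = jω = j6970:
zero (s+697): 697 + j6970 → |·| = √(697²+6970²) = √49066709 ≈ 7004.8, ∠ = arctan(6970/697) ≈ 84.29°
pole (s+3): 3 + j6970 → |·| = √(3²+6970²) = √48580909 ≈ 6970, ∠ = arctan(6970/3) ≈ 89.98°
pole (s+80): 80 + j6970 → |·| = √(80²+6970²) = √48587300 ≈ 6970.5, ∠ = arctan(6970/80) ≈ 89.34°
∠L = 84.29° − 179.32° = -95.03°

-95.0°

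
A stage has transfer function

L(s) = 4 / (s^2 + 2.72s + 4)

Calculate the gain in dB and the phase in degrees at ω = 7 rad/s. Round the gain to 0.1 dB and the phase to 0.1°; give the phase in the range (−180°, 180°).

-21.7 dB, -157.1°

At s = jω = j7:
quadratic: (j7)² + 2.72·j7 + 4 = -45 + j19.04 → |·| ≈ 48.862, ∠ ≈ 157.07°
|L| = 4 / 48.862 ≈ 0.081863
Gain = 20 log₁₀(0.081863) ≈ -21.74 dB
∠L = 0.00° − 157.07° = -157.07°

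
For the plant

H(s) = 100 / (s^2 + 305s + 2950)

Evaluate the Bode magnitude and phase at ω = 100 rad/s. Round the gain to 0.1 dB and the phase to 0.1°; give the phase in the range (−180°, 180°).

Substitute s = j100:
Numerator: 100 = 100 + j0
Denominator: (j100)^2 + 305(j100) + 2950 = -7050 + j30500
|N| = √(100² + 0²) ≈ 100, ∠N ≈ 0.00°
|D| = √(7050² + 30500²) ≈ 31304, ∠D ≈ 103.02°
|H| = 100 / 31304 ≈ 0.0031945
Gain = 20 log₁₀(0.0031945) ≈ -49.91 dB
∠H = 0.00° − 103.02° = -103.02°

-49.9 dB, -103.0°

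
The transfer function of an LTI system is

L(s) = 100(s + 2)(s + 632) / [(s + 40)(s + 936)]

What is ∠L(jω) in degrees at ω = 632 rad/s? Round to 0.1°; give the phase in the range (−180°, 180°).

At s = jω = j632:
zero (s+2): 2 + j632 → |·| = √(2²+632²) = √399428 ≈ 632, ∠ = arctan(632/2) ≈ 89.82°
zero (s+632): 632 + j632 → |·| = √(632²+632²) = √798848 ≈ 893.78, ∠ = arctan(632/632) ≈ 45.00°
pole (s+40): 40 + j632 → |·| = √(40²+632²) = √401024 ≈ 633.26, ∠ = arctan(632/40) ≈ 86.38°
pole (s+936): 936 + j632 → |·| = √(936²+632²) = √1275520 ≈ 1129.4, ∠ = arctan(632/936) ≈ 34.03°
∠L = 134.82° − 120.41° = 14.41°

14.4°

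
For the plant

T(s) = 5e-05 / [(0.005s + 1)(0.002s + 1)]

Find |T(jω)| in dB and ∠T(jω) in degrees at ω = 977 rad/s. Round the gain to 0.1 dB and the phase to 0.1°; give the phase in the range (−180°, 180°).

-106.8 dB, -141.3°

At ω = 977 rad/s:
pole (1 + j977·0.005) = 1 + j4.885 → |·| ≈ 4.9863, ∠ ≈ 78.43°
pole (1 + j977·0.002) = 1 + j1.954 → |·| ≈ 2.195, ∠ ≈ 62.90°
|T| = 5e-05 · 1 / (4.9863 · 2.195) ≈ 4.5683e-06
Gain = 20 log₁₀(4.5683e-06) ≈ -106.80 dB
∠T = (0°) − (78.43° + 62.90°) = -141.33°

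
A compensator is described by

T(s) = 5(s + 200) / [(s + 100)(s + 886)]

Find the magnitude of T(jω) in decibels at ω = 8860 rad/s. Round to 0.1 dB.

-65.0 dB

At s = jω = j8860:
zero (s+200): 200 + j8860 → |·| = √(200²+8860²) = √78539600 ≈ 8862.3, ∠ = arctan(8860/200) ≈ 88.71°
pole (s+100): 100 + j8860 → |·| = √(100²+8860²) = √78509600 ≈ 8860.6, ∠ = arctan(8860/100) ≈ 89.35°
pole (s+886): 886 + j8860 → |·| = √(886²+8860²) = √79284596 ≈ 8904.2, ∠ = arctan(8860/886) ≈ 84.29°
|T| = 5 · 8862.3 / 7.8897e+07 ≈ 0.00056164
Gain = 20 log₁₀(0.00056164) ≈ -65.01 dB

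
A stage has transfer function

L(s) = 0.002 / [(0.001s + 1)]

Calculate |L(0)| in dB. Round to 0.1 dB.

L(0) = 0.002 · 1 / 1 = 0.002
20 log₁₀(0.002) ≈ -53.98 dB

-54.0 dB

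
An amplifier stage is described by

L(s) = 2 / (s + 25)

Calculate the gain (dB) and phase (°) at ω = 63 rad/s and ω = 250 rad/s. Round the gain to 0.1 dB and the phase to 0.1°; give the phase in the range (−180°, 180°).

At s = jω = j63:
pole (s+25): 25 + j63 → |·| = √(25²+63²) = √4594 ≈ 67.779, ∠ = arctan(63/25) ≈ 68.36°
|L| = 2 / 67.779 ≈ 0.029508
Gain = 20 log₁₀(0.029508) ≈ -30.60 dB
∠L = 0.00° − 68.36° = -68.36°

At s = jω = j250:
pole (s+25): 25 + j250 → |·| = √(25²+250²) = √63125 ≈ 251.25, ∠ = arctan(250/25) ≈ 84.29°
|L| = 2 / 251.25 ≈ 0.0079602
Gain = 20 log₁₀(0.0079602) ≈ -41.98 dB
∠L = 0.00° − 84.29° = -84.29°

ω = 63: -30.6 dB, -68.4°; ω = 250: -42.0 dB, -84.3°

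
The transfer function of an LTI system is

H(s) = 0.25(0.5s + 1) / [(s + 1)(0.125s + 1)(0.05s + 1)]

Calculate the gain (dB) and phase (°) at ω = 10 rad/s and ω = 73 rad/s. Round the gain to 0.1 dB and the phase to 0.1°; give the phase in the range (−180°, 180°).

At ω = 10 rad/s:
zero (1 + j10·0.5) = 1 + j5 → |·| ≈ 5.099, ∠ ≈ 78.69°
pole (1 + j10·1) = 1 + j10 → |·| ≈ 10.05, ∠ ≈ 84.29°
pole (1 + j10·0.125) = 1 + j1.25 → |·| ≈ 1.6008, ∠ ≈ 51.34°
pole (1 + j10·0.05) = 1 + j0.5 → |·| ≈ 1.118, ∠ ≈ 26.57°
|H| = 0.25 · 5.099 / (10.05 · 1.6008 · 1.118) ≈ 0.070873
Gain = 20 log₁₀(0.070873) ≈ -22.99 dB
∠H = (78.69°) − (84.29° + 51.34° + 26.57°) = -83.51°

At ω = 73 rad/s:
zero (1 + j73·0.5) = 1 + j36.5 → |·| ≈ 36.514, ∠ ≈ 88.43°
pole (1 + j73·1) = 1 + j73 → |·| ≈ 73.007, ∠ ≈ 89.22°
pole (1 + j73·0.125) = 1 + j9.125 → |·| ≈ 9.1796, ∠ ≈ 83.75°
pole (1 + j73·0.05) = 1 + j3.65 → |·| ≈ 3.7845, ∠ ≈ 74.68°
|H| = 0.25 · 36.514 / (73.007 · 9.1796 · 3.7845) ≈ 0.0035992
Gain = 20 log₁₀(0.0035992) ≈ -48.88 dB
∠H = (88.43°) − (89.22° + 83.75° + 74.68°) = -159.22°

ω = 10: -23.0 dB, -83.5°; ω = 73: -48.9 dB, -159.2°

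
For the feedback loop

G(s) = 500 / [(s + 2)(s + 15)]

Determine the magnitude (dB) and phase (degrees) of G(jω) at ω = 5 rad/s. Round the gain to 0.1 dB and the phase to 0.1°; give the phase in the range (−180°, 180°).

At s = jω = j5:
pole (s+2): 2 + j5 → |·| = √(2²+5²) = √29 ≈ 5.3852, ∠ = arctan(5/2) ≈ 68.20°
pole (s+15): 15 + j5 → |·| = √(15²+5²) = √250 ≈ 15.811, ∠ = arctan(5/15) ≈ 18.43°
|G| = 500 / 85.145 ≈ 5.8723
Gain = 20 log₁₀(5.8723) ≈ 15.38 dB
∠G = 0.00° − 86.63° = -86.63°

15.4 dB, -86.6°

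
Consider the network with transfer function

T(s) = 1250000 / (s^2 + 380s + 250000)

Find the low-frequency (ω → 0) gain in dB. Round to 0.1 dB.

T(0) = 1250000 / 250000 = 5
20 log₁₀(5) ≈ 13.98 dB

14.0 dB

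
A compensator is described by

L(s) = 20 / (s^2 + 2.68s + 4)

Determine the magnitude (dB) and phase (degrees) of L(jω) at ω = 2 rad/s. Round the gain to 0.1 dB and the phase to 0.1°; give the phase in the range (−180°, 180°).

At s = jω = j2:
quadratic: (j2)² + 2.68·j2 + 4 = 0 + j5.36 → |·| ≈ 5.36, ∠ ≈ 90.00°
|L| = 20 / 5.36 ≈ 3.7313
Gain = 20 log₁₀(3.7313) ≈ 11.44 dB
∠L = 0.00° − 90.00° = -90.00°

11.4 dB, -90.0°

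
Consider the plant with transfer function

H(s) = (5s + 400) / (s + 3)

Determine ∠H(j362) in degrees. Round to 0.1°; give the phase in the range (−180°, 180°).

Substitute s = j362:
Numerator: 5(j362) + 400 = 400 + j1810
Denominator: (j362) + 3 = 3 + j362
|N| = √(400² + 1810²) ≈ 1853.7, ∠N ≈ 77.54°
|D| = √(3² + 362²) ≈ 362.01, ∠D ≈ 89.53°
∠H = 77.54° − 89.53° = -11.99°

-12.0°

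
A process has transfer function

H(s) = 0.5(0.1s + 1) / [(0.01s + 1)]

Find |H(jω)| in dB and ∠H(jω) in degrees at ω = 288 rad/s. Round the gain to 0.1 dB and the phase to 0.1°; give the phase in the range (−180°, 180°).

13.5 dB, 17.2°

At ω = 288 rad/s:
zero (1 + j288·0.1) = 1 + j28.8 → |·| ≈ 28.817, ∠ ≈ 88.01°
pole (1 + j288·0.01) = 1 + j2.88 → |·| ≈ 3.0487, ∠ ≈ 70.85°
|H| = 0.5 · 28.817 / (3.0487) ≈ 4.7261
Gain = 20 log₁₀(4.7261) ≈ 13.49 dB
∠H = (88.01°) − (70.85°) = 17.16°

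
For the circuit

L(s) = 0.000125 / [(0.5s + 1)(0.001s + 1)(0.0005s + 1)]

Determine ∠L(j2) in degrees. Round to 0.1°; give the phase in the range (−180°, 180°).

-45.2°

At ω = 2 rad/s:
pole (1 + j2·0.5) = 1 + j1 → |·| ≈ 1.4142, ∠ ≈ 45.00°
pole (1 + j2·0.001) = 1 + j0.002 → |·| ≈ 1, ∠ ≈ 0.11°
pole (1 + j2·0.0005) = 1 + j0.001 → |·| ≈ 1, ∠ ≈ 0.06°
∠L = (0°) − (45.00° + 0.11° + 0.06°) = -45.17°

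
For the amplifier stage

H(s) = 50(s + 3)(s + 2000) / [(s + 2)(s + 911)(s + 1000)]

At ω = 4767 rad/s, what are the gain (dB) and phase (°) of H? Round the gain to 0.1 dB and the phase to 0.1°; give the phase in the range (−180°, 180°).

At s = jω = j4767:
zero (s+3): 3 + j4767 → |·| = √(3²+4767²) = √22724298 ≈ 4767, ∠ = arctan(4767/3) ≈ 89.96°
zero (s+2000): 2000 + j4767 → |·| = √(2000²+4767²) = √26724289 ≈ 5169.6, ∠ = arctan(4767/2000) ≈ 67.24°
pole (s+2): 2 + j4767 → |·| = √(2²+4767²) = √22724293 ≈ 4767, ∠ = arctan(4767/2) ≈ 89.98°
pole (s+911): 911 + j4767 → |·| = √(911²+4767²) = √23554210 ≈ 4853.3, ∠ = arctan(4767/911) ≈ 79.18°
pole (s+1000): 1000 + j4767 → |·| = √(1000²+4767²) = √23724289 ≈ 4870.8, ∠ = arctan(4767/1000) ≈ 78.15°
|H| = 50 · 2.4643e+07 / 1.1269e+11 ≈ 0.010934
Gain = 20 log₁₀(0.010934) ≈ -39.22 dB
∠H = 157.20° − 247.31° = -90.11°

-39.2 dB, -90.1°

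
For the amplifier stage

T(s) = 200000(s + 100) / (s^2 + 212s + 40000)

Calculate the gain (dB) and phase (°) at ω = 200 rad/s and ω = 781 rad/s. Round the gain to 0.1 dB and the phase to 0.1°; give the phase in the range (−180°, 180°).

At s = jω = j200:
zero (s+100): 100 + j200 → |·| = √(100²+200²) = √50000 ≈ 223.61, ∠ = arctan(200/100) ≈ 63.43°
quadratic: (j200)² + 212·j200 + 40000 = 0 + j42400 → |·| ≈ 42400, ∠ ≈ 90.00°
|T| = 200000 · 223.61 / 42400 ≈ 1054.8
Gain = 20 log₁₀(1054.8) ≈ 60.46 dB
∠T = 63.43° − 90.00° = -26.57°

At s = jω = j781:
zero (s+100): 100 + j781 → |·| = √(100²+781²) = √619961 ≈ 787.38, ∠ = arctan(781/100) ≈ 82.70°
quadratic: (j781)² + 212·j781 + 40000 = -569961 + j165572 → |·| ≈ 5.9352e+05, ∠ ≈ 163.80°
|T| = 200000 · 787.38 / 5.9352e+05 ≈ 265.33
Gain = 20 log₁₀(265.33) ≈ 48.48 dB
∠T = 82.70° − 163.80° = -81.10°

ω = 200: 60.5 dB, -26.6°; ω = 781: 48.5 dB, -81.1°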